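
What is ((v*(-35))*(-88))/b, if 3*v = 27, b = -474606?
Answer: -140/2397 ≈ -0.058406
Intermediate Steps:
v = 9 (v = (⅓)*27 = 9)
((v*(-35))*(-88))/b = ((9*(-35))*(-88))/(-474606) = -315*(-88)*(-1/474606) = 27720*(-1/474606) = -140/2397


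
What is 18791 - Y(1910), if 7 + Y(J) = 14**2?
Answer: 18602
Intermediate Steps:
Y(J) = 189 (Y(J) = -7 + 14**2 = -7 + 196 = 189)
18791 - Y(1910) = 18791 - 1*189 = 18791 - 189 = 18602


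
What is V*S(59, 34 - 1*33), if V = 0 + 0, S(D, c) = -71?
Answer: 0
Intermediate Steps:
V = 0
V*S(59, 34 - 1*33) = 0*(-71) = 0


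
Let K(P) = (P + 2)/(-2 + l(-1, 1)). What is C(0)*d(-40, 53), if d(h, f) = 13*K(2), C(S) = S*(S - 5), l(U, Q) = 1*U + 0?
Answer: 0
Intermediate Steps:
l(U, Q) = U (l(U, Q) = U + 0 = U)
C(S) = S*(-5 + S)
K(P) = -⅔ - P/3 (K(P) = (P + 2)/(-2 - 1) = (2 + P)/(-3) = (2 + P)*(-⅓) = -⅔ - P/3)
d(h, f) = -52/3 (d(h, f) = 13*(-⅔ - ⅓*2) = 13*(-⅔ - ⅔) = 13*(-4/3) = -52/3)
C(0)*d(-40, 53) = (0*(-5 + 0))*(-52/3) = (0*(-5))*(-52/3) = 0*(-52/3) = 0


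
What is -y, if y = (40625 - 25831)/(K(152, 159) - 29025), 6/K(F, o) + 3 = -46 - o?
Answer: 1538576/3018603 ≈ 0.50970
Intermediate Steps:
K(F, o) = 6/(-49 - o) (K(F, o) = 6/(-3 + (-46 - o)) = 6/(-49 - o))
y = -1538576/3018603 (y = (40625 - 25831)/(-6/(49 + 159) - 29025) = 14794/(-6/208 - 29025) = 14794/(-6*1/208 - 29025) = 14794/(-3/104 - 29025) = 14794/(-3018603/104) = 14794*(-104/3018603) = -1538576/3018603 ≈ -0.50970)
-y = -1*(-1538576/3018603) = 1538576/3018603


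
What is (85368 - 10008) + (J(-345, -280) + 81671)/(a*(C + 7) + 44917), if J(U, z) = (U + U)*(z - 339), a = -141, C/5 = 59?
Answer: 176474381/2335 ≈ 75578.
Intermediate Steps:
C = 295 (C = 5*59 = 295)
J(U, z) = 2*U*(-339 + z) (J(U, z) = (2*U)*(-339 + z) = 2*U*(-339 + z))
(85368 - 10008) + (J(-345, -280) + 81671)/(a*(C + 7) + 44917) = (85368 - 10008) + (2*(-345)*(-339 - 280) + 81671)/(-141*(295 + 7) + 44917) = 75360 + (2*(-345)*(-619) + 81671)/(-141*302 + 44917) = 75360 + (427110 + 81671)/(-42582 + 44917) = 75360 + 508781/2335 = 176474381/2335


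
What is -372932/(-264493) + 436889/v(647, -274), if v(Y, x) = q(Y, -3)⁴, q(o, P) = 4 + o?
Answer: 66981420533698409/47504870319451293 ≈ 1.4100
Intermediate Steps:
v(Y, x) = (4 + Y)⁴
-372932/(-264493) + 436889/v(647, -274) = -372932/(-264493) + 436889/((4 + 647)⁴) = -372932*(-1/264493) + 436889/(651⁴) = 372932/264493 + 436889/179607287601 = 66981420533698409/47504870319451293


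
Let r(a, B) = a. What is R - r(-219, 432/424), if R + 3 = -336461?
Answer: -336245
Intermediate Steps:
R = -336464 (R = -3 - 336461 = -336464)
R - r(-219, 432/424) = -336464 - 1*(-219) = -336464 + 219 = -336245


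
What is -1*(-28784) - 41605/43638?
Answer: 1256034587/43638 ≈ 28783.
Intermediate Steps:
-1*(-28784) - 41605/43638 = 28784 - 41605/43638 = 1256034587/43638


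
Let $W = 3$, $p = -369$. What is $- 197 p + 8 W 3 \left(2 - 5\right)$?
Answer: $72477$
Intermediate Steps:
$- 197 p + 8 W 3 \left(2 - 5\right) = \left(-197\right) \left(-369\right) + 8 \cdot 3 \cdot 3 \left(2 - 5\right) = 72693 + 24 \cdot 3 \left(-3\right) = 72693 + 24 \left(-9\right) = 72693 - 216 = 72477$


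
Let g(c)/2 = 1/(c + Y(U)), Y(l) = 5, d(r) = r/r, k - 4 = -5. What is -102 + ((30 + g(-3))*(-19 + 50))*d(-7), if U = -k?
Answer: 859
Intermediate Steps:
k = -1 (k = 4 - 5 = -1)
d(r) = 1
U = 1 (U = -1*(-1) = 1)
g(c) = 2/(5 + c) (g(c) = 2/(c + 5) = 2/(5 + c))
-102 + ((30 + g(-3))*(-19 + 50))*d(-7) = -102 + ((30 + 2/(5 - 3))*(-19 + 50))*1 = -102 + ((30 + 2/2)*31)*1 = -102 + ((30 + 2*(½))*31)*1 = -102 + ((30 + 1)*31)*1 = -102 + (31*31)*1 = -102 + 961*1 = -102 + 961 = 859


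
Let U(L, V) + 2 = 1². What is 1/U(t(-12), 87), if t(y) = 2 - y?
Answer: -1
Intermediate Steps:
U(L, V) = -1 (U(L, V) = -2 + 1² = -2 + 1 = -1)
1/U(t(-12), 87) = 1/(-1) = -1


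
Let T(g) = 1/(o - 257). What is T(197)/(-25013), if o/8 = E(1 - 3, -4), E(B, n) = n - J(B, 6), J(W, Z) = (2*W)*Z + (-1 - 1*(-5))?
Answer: 1/3226677 ≈ 3.0992e-7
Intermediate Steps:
J(W, Z) = 4 + 2*W*Z (J(W, Z) = 2*W*Z + (-1 + 5) = 2*W*Z + 4 = 4 + 2*W*Z)
E(B, n) = -4 + n - 12*B (E(B, n) = n - (4 + 2*B*6) = n - (4 + 12*B) = n + (-4 - 12*B) = -4 + n - 12*B)
o = 128 (o = 8*(-4 - 4 - 12*(1 - 3)) = 8*(-4 - 4 - 12*(-2)) = 8*(-4 - 4 + 24) = 8*16 = 128)
T(g) = -1/129 (T(g) = 1/(128 - 257) = 1/(-129) = -1/129)
T(197)/(-25013) = -1/129/(-25013) = -1/129*(-1/25013) = 1/3226677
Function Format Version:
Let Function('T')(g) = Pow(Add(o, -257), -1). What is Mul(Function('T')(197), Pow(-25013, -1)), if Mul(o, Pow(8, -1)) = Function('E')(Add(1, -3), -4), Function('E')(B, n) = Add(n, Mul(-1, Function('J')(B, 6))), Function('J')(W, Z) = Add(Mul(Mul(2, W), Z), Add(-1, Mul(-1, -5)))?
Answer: Rational(1, 3226677) ≈ 3.0992e-7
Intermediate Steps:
Function('J')(W, Z) = Add(4, Mul(2, W, Z)) (Function('J')(W, Z) = Add(Mul(2, W, Z), Add(-1, 5)) = Add(Mul(2, W, Z), 4) = Add(4, Mul(2, W, Z)))
Function('E')(B, n) = Add(-4, n, Mul(-12, B)) (Function('E')(B, n) = Add(n, Mul(-1, Add(4, Mul(2, B, 6)))) = Add(n, Mul(-1, Add(4, Mul(12, B)))) = Add(n, Add(-4, Mul(-12, B))) = Add(-4, n, Mul(-12, B)))
o = 128 (o = Mul(8, Add(-4, -4, Mul(-12, Add(1, -3)))) = Mul(8, Add(-4, -4, Mul(-12, -2))) = Mul(8, Add(-4, -4, 24)) = Mul(8, 16) = 128)
Function('T')(g) = Rational(-1, 129) (Function('T')(g) = Pow(Add(128, -257), -1) = Pow(-129, -1) = Rational(-1, 129))
Mul(Function('T')(197), Pow(-25013, -1)) = Mul(Rational(-1, 129), Pow(-25013, -1)) = Mul(Rational(-1, 129), Rational(-1, 25013)) = Rational(1, 3226677)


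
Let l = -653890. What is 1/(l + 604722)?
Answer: -1/49168 ≈ -2.0338e-5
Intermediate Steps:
1/(l + 604722) = 1/(-653890 + 604722) = 1/(-49168) = -1/49168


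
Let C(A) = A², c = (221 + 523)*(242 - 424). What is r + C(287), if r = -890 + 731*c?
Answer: -98901769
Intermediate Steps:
c = -135408 (c = 744*(-182) = -135408)
r = -98984138 (r = -890 + 731*(-135408) = -890 - 98983248 = -98984138)
r + C(287) = -98984138 + 287² = -98984138 + 82369 = -98901769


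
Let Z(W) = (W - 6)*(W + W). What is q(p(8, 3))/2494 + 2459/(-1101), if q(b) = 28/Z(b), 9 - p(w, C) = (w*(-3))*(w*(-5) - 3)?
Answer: -153708079004/68821714269 ≈ -2.2334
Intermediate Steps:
p(w, C) = 9 + 3*w*(-3 - 5*w) (p(w, C) = 9 - w*(-3)*(w*(-5) - 3) = 9 - (-3*w)*(-5*w - 3) = 9 - (-3*w)*(-3 - 5*w) = 9 - (-3)*w*(-3 - 5*w) = 9 + 3*w*(-3 - 5*w))
Z(W) = 2*W*(-6 + W) (Z(W) = (-6 + W)*(2*W) = 2*W*(-6 + W))
q(b) = 14/(b*(-6 + b)) (q(b) = 28/((2*b*(-6 + b))) = 28*(1/(2*b*(-6 + b))) = 14/(b*(-6 + b)))
q(p(8, 3))/2494 + 2459/(-1101) = (14/((9 - 15*8² - 9*8)*(-6 + (9 - 15*8² - 9*8))))/2494 + 2459/(-1101) = (14/((9 - 15*64 - 72)*(-6 + (9 - 15*64 - 72))))*(1/2494) + 2459*(-1/1101) = (14/((9 - 960 - 72)*(-6 + (9 - 960 - 72))))*(1/2494) - 2459/1101 = (14/(-1023*(-6 - 1023)))*(1/2494) - 2459/1101 = (14*(-1/1023)/(-1029))*(1/2494) - 2459/1101 = (14*(-1/1023)*(-1/1029))*(1/2494) - 2459/1101 = (2/150381)*(1/2494) - 2459/1101 = 1/187525107 - 2459/1101 = -153708079004/68821714269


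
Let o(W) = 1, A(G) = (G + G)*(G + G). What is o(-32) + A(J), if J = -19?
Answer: 1445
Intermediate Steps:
A(G) = 4*G² (A(G) = (2*G)*(2*G) = 4*G²)
o(-32) + A(J) = 1 + 4*(-19)² = 1 + 4*361 = 1 + 1444 = 1445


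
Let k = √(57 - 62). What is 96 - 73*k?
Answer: 96 - 73*I*√5 ≈ 96.0 - 163.23*I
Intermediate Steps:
k = I*√5 (k = √(-5) = I*√5 ≈ 2.2361*I)
96 - 73*k = 96 - 73*I*√5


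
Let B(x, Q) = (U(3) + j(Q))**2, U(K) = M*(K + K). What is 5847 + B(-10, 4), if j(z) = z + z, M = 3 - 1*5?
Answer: 5863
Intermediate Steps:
M = -2 (M = 3 - 5 = -2)
U(K) = -4*K (U(K) = -2*(K + K) = -4*K)
j(z) = 2*z
B(x, Q) = (-12 + 2*Q)**2 (B(x, Q) = (-4*3 + 2*Q)**2 = (-12 + 2*Q)**2)
5847 + B(-10, 4) = 5847 + 4*(-6 + 4)**2 = 5847 + 4*(-2)**2 = 5847 + 4*4 = 5847 + 16 = 5863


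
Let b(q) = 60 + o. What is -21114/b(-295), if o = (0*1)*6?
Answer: -3519/10 ≈ -351.90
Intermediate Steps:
o = 0 (o = 0*6 = 0)
b(q) = 60 (b(q) = 60 + 0 = 60)
-21114/b(-295) = -21114/60 = -21114*1/60 = -3519/10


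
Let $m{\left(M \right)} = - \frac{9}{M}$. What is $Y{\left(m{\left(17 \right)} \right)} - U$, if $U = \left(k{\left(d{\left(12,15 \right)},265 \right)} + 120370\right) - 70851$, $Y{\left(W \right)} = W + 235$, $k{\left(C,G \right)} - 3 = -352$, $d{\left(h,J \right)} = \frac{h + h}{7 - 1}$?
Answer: $- \frac{831904}{17} \approx -48936.0$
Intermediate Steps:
$d{\left(h,J \right)} = \frac{h}{3}$ ($d{\left(h,J \right)} = \frac{2 h}{6} = 2 h \frac{1}{6} = \frac{h}{3}$)
$k{\left(C,G \right)} = -349$ ($k{\left(C,G \right)} = 3 - 352 = -349$)
$Y{\left(W \right)} = 235 + W$
$U = 49170$ ($U = \left(-349 + 120370\right) - 70851 = 120021 - 70851 = 49170$)
$Y{\left(m{\left(17 \right)} \right)} - U = \left(235 - \frac{9}{17}\right) - 49170 = \frac{3986}{17} - 49170 = - \frac{831904}{17}$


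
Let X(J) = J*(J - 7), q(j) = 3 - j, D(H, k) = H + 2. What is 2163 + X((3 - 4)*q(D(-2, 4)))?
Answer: 2193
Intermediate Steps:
D(H, k) = 2 + H
X(J) = J*(-7 + J)
2163 + X((3 - 4)*q(D(-2, 4))) = 2163 + ((3 - 4)*(3 - (2 - 2)))*(-7 + (3 - 4)*(3 - (2 - 2))) = 2163 + (-(3 - 1*0))*(-7 - (3 - 1*0)) = 2163 + (-(3 + 0))*(-7 - (3 + 0)) = 2163 + (-1*3)*(-7 - 1*3) = 2163 - 3*(-7 - 3) = 2163 - 3*(-10) = 2163 + 30 = 2193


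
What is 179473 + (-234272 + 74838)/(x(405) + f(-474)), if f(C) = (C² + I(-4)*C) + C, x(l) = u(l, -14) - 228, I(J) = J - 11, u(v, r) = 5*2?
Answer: 20737487014/115547 ≈ 1.7947e+5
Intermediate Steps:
u(v, r) = 10
I(J) = -11 + J
x(l) = -218 (x(l) = 10 - 228 = -218)
f(C) = C² - 14*C (f(C) = (C² + (-11 - 4)*C) + C = (C² - 15*C) + C = C² - 14*C)
179473 + (-234272 + 74838)/(x(405) + f(-474)) = 179473 + (-234272 + 74838)/(-218 - 474*(-14 - 474)) = 179473 - 159434/(-218 - 474*(-488)) = 179473 - 159434/(-218 + 231312) = 179473 - 159434/231094 = 179473 - 159434*1/231094 = 179473 - 79717/115547 = 20737487014/115547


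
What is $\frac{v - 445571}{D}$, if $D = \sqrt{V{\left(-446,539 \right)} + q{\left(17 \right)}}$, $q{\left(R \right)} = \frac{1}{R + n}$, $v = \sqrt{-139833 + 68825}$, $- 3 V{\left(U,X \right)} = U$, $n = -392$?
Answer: $- \frac{2227855 \sqrt{92915}}{18583} + \frac{20 i \sqrt{412356770}}{18583} \approx -36544.0 + 21.855 i$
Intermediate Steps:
$V{\left(U,X \right)} = - \frac{U}{3}$
$v = 4 i \sqrt{4438}$ ($v = \sqrt{-71008} = 4 i \sqrt{4438} \approx 266.47 i$)
$q{\left(R \right)} = \frac{1}{-392 + R}$ ($q{\left(R \right)} = \frac{1}{R - 392} = \frac{1}{-392 + R}$)
$D = \frac{\sqrt{92915}}{25}$ ($D = \sqrt{\left(- \frac{1}{3}\right) \left(-446\right) + \frac{1}{-392 + 17}} = \sqrt{\frac{446}{3} + \frac{1}{-375}} = \sqrt{\frac{446}{3} - \frac{1}{375}} = \sqrt{\frac{18583}{125}} = \frac{\sqrt{92915}}{25} \approx 12.193$)
$\frac{v - 445571}{D} = \frac{4 i \sqrt{4438} - 445571}{\frac{1}{25} \sqrt{92915}} = \left(4 i \sqrt{4438} - 445571\right) \frac{5 \sqrt{92915}}{18583} = \left(-445571 + 4 i \sqrt{4438}\right) \frac{5 \sqrt{92915}}{18583} = \frac{5 \sqrt{92915} \left(-445571 + 4 i \sqrt{4438}\right)}{18583}$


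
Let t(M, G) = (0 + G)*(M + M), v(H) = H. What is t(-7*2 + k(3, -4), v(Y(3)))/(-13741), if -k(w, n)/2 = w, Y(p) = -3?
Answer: -120/13741 ≈ -0.0087330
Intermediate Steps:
k(w, n) = -2*w
t(M, G) = 2*G*M (t(M, G) = G*(2*M) = 2*G*M)
t(-7*2 + k(3, -4), v(Y(3)))/(-13741) = (2*(-3)*(-7*2 - 2*3))/(-13741) = (2*(-3)*(-14 - 6))*(-1/13741) = (2*(-3)*(-20))*(-1/13741) = 120*(-1/13741) = -120/13741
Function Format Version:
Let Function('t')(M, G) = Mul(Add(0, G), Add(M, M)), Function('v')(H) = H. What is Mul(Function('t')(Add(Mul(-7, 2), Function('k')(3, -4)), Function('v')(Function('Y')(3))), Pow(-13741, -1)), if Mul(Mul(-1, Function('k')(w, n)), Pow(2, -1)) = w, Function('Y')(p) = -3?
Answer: Rational(-120, 13741) ≈ -0.0087330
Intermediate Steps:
Function('k')(w, n) = Mul(-2, w)
Function('t')(M, G) = Mul(2, G, M) (Function('t')(M, G) = Mul(G, Mul(2, M)) = Mul(2, G, M))
Mul(Function('t')(Add(Mul(-7, 2), Function('k')(3, -4)), Function('v')(Function('Y')(3))), Pow(-13741, -1)) = Mul(Mul(2, -3, Add(Mul(-7, 2), Mul(-2, 3))), Pow(-13741, -1)) = Mul(Mul(2, -3, Add(-14, -6)), Rational(-1, 13741)) = Mul(Mul(2, -3, -20), Rational(-1, 13741)) = Mul(120, Rational(-1, 13741)) = Rational(-120, 13741)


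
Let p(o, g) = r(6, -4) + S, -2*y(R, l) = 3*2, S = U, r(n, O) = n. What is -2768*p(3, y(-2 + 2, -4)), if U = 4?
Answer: -27680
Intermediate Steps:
S = 4
y(R, l) = -3 (y(R, l) = -3*2/2 = -1/2*6 = -3)
p(o, g) = 10 (p(o, g) = 6 + 4 = 10)
-2768*p(3, y(-2 + 2, -4)) = -2768*10 = -27680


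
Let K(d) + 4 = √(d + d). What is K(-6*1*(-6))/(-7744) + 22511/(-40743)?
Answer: -43540553/78878448 - 3*√2/3872 ≈ -0.55309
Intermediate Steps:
K(d) = -4 + √2*√d (K(d) = -4 + √(d + d) = -4 + √(2*d) = -4 + √2*√d)
K(-6*1*(-6))/(-7744) + 22511/(-40743) = (-4 + √2*√(-6*1*(-6)))/(-7744) + 22511/(-40743) = (-4 + √2*√(-6*(-6)))*(-1/7744) + 22511*(-1/40743) = (-4 + √2*√36)*(-1/7744) - 22511/40743 = (-4 + √2*6)*(-1/7744) - 22511/40743 = (-4 + 6*√2)*(-1/7744) - 22511/40743 = (1/1936 - 3*√2/3872) - 22511/40743 = -43540553/78878448 - 3*√2/3872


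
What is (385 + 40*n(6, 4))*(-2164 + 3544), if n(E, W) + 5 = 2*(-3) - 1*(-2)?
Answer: 34500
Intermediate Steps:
n(E, W) = -9 (n(E, W) = -5 + (2*(-3) - 1*(-2)) = -5 + (-6 + 2) = -5 - 4 = -9)
(385 + 40*n(6, 4))*(-2164 + 3544) = (385 + 40*(-9))*(-2164 + 3544) = (385 - 360)*1380 = 25*1380 = 34500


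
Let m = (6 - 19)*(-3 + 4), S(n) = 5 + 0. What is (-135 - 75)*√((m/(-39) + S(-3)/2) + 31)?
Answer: -35*√1218 ≈ -1221.5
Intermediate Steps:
S(n) = 5
m = -13 (m = -13*1 = -13)
(-135 - 75)*√((m/(-39) + S(-3)/2) + 31) = (-135 - 75)*√((-13/(-39) + 5/2) + 31) = -210*√((-13*(-1/39) + 5*(½)) + 31) = -210*√((⅓ + 5/2) + 31) = -210*√(17/6 + 31) = -35*√1218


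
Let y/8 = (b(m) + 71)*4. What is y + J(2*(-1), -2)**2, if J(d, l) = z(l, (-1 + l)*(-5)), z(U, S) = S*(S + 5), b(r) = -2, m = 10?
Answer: 92208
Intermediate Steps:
y = 2208 (y = 8*((-2 + 71)*4) = 8*(69*4) = 8*276 = 2208)
z(U, S) = S*(5 + S)
J(d, l) = (5 - 5*l)*(10 - 5*l) (J(d, l) = ((-1 + l)*(-5))*(5 + (-1 + l)*(-5)) = (5 - 5*l)*(5 + (5 - 5*l)) = (5 - 5*l)*(10 - 5*l))
y + J(2*(-1), -2)**2 = 2208 + (25*(-1 - 2)*(-2 - 2))**2 = 2208 + (25*(-3)*(-4))**2 = 2208 + 300**2 = 2208 + 90000 = 92208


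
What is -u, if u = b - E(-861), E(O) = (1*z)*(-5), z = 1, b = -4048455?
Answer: 4048450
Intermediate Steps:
E(O) = -5 (E(O) = (1*1)*(-5) = 1*(-5) = -5)
u = -4048450 (u = -4048455 - 1*(-5) = -4048455 + 5 = -4048450)
-u = -1*(-4048450) = 4048450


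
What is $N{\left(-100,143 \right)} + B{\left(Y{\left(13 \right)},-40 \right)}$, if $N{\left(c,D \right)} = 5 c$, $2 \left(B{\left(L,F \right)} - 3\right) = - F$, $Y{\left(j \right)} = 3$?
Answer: $-477$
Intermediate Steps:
$B{\left(L,F \right)} = 3 - \frac{F}{2}$ ($B{\left(L,F \right)} = 3 + \frac{\left(-1\right) F}{2} = 3 - \frac{F}{2}$)
$N{\left(-100,143 \right)} + B{\left(Y{\left(13 \right)},-40 \right)} = 5 \left(-100\right) + \left(3 - -20\right) = -500 + \left(3 + 20\right) = -500 + 23 = -477$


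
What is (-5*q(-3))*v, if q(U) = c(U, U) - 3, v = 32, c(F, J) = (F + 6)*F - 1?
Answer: 2080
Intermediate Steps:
c(F, J) = -1 + F*(6 + F) (c(F, J) = (6 + F)*F - 1 = F*(6 + F) - 1 = -1 + F*(6 + F))
q(U) = -4 + U**2 + 6*U (q(U) = (-1 + U**2 + 6*U) - 3 = -4 + U**2 + 6*U)
(-5*q(-3))*v = -5*(-4 + (-3)**2 + 6*(-3))*32 = -5*(-4 + 9 - 18)*32 = -5*(-13)*32 = 65*32 = 2080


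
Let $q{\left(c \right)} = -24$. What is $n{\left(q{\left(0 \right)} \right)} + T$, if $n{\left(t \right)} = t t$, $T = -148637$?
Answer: $-148061$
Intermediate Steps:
$n{\left(t \right)} = t^{2}$
$n{\left(q{\left(0 \right)} \right)} + T = \left(-24\right)^{2} - 148637 = 576 - 148637 = -148061$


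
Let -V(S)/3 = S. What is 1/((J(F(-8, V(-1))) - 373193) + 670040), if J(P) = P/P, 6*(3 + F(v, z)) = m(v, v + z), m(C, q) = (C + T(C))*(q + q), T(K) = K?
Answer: 1/296848 ≈ 3.3687e-6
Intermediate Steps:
V(S) = -3*S
m(C, q) = 4*C*q (m(C, q) = (C + C)*(q + q) = (2*C)*(2*q) = 4*C*q)
F(v, z) = -3 + 2*v*(v + z)/3 (F(v, z) = -3 + (4*v*(v + z))/6 = -3 + 2*v*(v + z)/3)
J(P) = 1
1/((J(F(-8, V(-1))) - 373193) + 670040) = 1/((1 - 373193) + 670040) = 1/(-373192 + 670040) = 1/296848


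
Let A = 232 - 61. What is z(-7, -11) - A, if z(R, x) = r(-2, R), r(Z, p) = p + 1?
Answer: -177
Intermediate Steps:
r(Z, p) = 1 + p
z(R, x) = 1 + R
A = 171
z(-7, -11) - A = (1 - 7) - 1*171 = -6 - 171 = -177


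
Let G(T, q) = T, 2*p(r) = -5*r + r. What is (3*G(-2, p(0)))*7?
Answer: -42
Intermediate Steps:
p(r) = -2*r (p(r) = (-5*r + r)/2 = (-4*r)/2 = -2*r)
(3*G(-2, p(0)))*7 = (3*(-2))*7 = -6*7 = -42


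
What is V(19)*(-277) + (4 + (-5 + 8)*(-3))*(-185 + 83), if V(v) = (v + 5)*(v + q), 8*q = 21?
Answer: -143253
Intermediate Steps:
q = 21/8 (q = (1/8)*21 = 21/8 ≈ 2.6250)
V(v) = (5 + v)*(21/8 + v) (V(v) = (v + 5)*(v + 21/8) = (5 + v)*(21/8 + v))
V(19)*(-277) + (4 + (-5 + 8)*(-3))*(-185 + 83) = (105/8 + 19**2 + (61/8)*19)*(-277) + (4 + (-5 + 8)*(-3))*(-185 + 83) = (105/8 + 361 + 1159/8)*(-277) + (4 + 3*(-3))*(-102) = 519*(-277) + (4 - 9)*(-102) = -143763 - 5*(-102) = -143763 + 510 = -143253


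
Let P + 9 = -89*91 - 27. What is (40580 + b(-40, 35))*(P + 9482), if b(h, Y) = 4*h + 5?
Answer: 54452475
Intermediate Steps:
P = -8135 (P = -9 + (-89*91 - 27) = -9 + (-8099 - 27) = -9 - 8126 = -8135)
b(h, Y) = 5 + 4*h
(40580 + b(-40, 35))*(P + 9482) = (40580 + (5 + 4*(-40)))*(-8135 + 9482) = (40580 + (5 - 160))*1347 = (40580 - 155)*1347 = 40425*1347 = 54452475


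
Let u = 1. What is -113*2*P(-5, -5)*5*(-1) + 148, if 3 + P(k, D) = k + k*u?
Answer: -14542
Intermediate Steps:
P(k, D) = -3 + 2*k (P(k, D) = -3 + (k + k*1) = -3 + (k + k) = -3 + 2*k)
-113*2*P(-5, -5)*5*(-1) + 148 = -113*2*(-3 + 2*(-5))*5*(-1) + 148 = -113*2*(-3 - 10)*(-5) + 148 = -113*2*(-13)*(-5) + 148 = -(-2938)*(-5) + 148 = -113*130 + 148 = -14690 + 148 = -14542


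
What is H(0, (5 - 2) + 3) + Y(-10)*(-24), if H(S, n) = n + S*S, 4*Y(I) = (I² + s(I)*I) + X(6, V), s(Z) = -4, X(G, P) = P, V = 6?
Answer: -870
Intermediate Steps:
Y(I) = 3/2 - I + I²/4 (Y(I) = ((I² - 4*I) + 6)/4 = (6 + I² - 4*I)/4 = 3/2 - I + I²/4)
H(S, n) = n + S²
H(0, (5 - 2) + 3) + Y(-10)*(-24) = (((5 - 2) + 3) + 0²) + (3/2 - 1*(-10) + (¼)*(-10)²)*(-24) = ((3 + 3) + 0) + (3/2 + 10 + (¼)*100)*(-24) = (6 + 0) + (3/2 + 10 + 25)*(-24) = 6 + (73/2)*(-24) = 6 - 876 = -870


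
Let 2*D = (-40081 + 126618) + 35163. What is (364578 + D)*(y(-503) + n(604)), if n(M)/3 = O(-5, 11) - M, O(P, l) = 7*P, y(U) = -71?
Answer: -845750864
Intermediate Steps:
n(M) = -105 - 3*M (n(M) = 3*(7*(-5) - M) = 3*(-35 - M) = -105 - 3*M)
D = 60850 (D = ((-40081 + 126618) + 35163)/2 = (86537 + 35163)/2 = (1/2)*121700 = 60850)
(364578 + D)*(y(-503) + n(604)) = (364578 + 60850)*(-71 + (-105 - 3*604)) = 425428*(-71 + (-105 - 1812)) = 425428*(-71 - 1917) = 425428*(-1988) = -845750864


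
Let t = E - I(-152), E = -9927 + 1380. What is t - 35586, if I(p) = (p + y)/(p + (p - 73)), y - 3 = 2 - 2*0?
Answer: -16638288/377 ≈ -44133.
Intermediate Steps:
y = 5 (y = 3 + (2 - 2*0) = 3 + (2 + 0) = 3 + 2 = 5)
E = -8547
I(p) = (5 + p)/(-73 + 2*p) (I(p) = (p + 5)/(p + (p - 73)) = (5 + p)/(p + (-73 + p)) = (5 + p)/(-73 + 2*p))
t = -3222366/377 (t = -8547 - (5 - 152)/(-73 + 2*(-152)) = -8547 - (-147)/(-73 - 304) = -8547 - (-147)/(-377) = -8547 - (-1)*(-147)/377 = -8547 - 1*147/377 = -8547 - 147/377 = -3222366/377 ≈ -8547.4)
t - 35586 = -3222366/377 - 35586 = -16638288/377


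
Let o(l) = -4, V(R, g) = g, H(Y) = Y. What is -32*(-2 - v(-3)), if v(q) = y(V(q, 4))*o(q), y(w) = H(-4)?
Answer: 576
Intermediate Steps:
y(w) = -4
v(q) = 16 (v(q) = -4*(-4) = 16)
-32*(-2 - v(-3)) = -32*(-2 - 1*16) = -32*(-2 - 16) = -32*(-18) = 576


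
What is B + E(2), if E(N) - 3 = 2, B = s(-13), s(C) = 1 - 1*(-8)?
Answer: 14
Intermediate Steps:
s(C) = 9 (s(C) = 1 + 8 = 9)
B = 9
E(N) = 5 (E(N) = 3 + 2 = 5)
B + E(2) = 9 + 5 = 14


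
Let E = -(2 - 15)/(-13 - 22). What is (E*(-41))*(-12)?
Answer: -6396/35 ≈ -182.74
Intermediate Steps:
E = -13/35 (E = -(-13)/(-35) = -(-13)*(-1)/35 = -1*13/35 = -13/35 ≈ -0.37143)
(E*(-41))*(-12) = -13/35*(-41)*(-12) = (533/35)*(-12) = -6396/35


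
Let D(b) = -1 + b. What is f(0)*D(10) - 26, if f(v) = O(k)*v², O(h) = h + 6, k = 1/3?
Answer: -26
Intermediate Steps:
k = ⅓ ≈ 0.33333
O(h) = 6 + h
f(v) = 19*v²/3 (f(v) = (6 + ⅓)*v² = 19*v²/3)
f(0)*D(10) - 26 = ((19/3)*0²)*(-1 + 10) - 26 = ((19/3)*0)*9 - 26 = 0*9 - 26 = 0 - 26 = -26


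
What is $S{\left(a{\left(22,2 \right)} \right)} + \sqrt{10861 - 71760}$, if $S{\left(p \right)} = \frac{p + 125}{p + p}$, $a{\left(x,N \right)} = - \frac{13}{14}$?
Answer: $- \frac{1737}{26} + i \sqrt{60899} \approx -66.808 + 246.78 i$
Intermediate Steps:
$a{\left(x,N \right)} = - \frac{13}{14}$ ($a{\left(x,N \right)} = \left(-13\right) \frac{1}{14} = - \frac{13}{14}$)
$S{\left(p \right)} = \frac{125 + p}{2 p}$
$S{\left(a{\left(22,2 \right)} \right)} + \sqrt{10861 - 71760} = \frac{125 - \frac{13}{14}}{2 \left(- \frac{13}{14}\right)} + \sqrt{10861 - 71760} = \frac{1}{2} \left(- \frac{14}{13}\right) \frac{1737}{14} + \sqrt{-60899} = - \frac{1737}{26} + i \sqrt{60899}$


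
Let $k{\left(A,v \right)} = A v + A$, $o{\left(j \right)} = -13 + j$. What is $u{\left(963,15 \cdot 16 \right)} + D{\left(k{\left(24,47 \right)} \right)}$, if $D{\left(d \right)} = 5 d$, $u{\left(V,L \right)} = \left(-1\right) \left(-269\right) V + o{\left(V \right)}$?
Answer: $265757$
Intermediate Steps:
$k{\left(A,v \right)} = A + A v$
$u{\left(V,L \right)} = -13 + 270 V$ ($u{\left(V,L \right)} = \left(-1\right) \left(-269\right) V + \left(-13 + V\right) = 269 V + \left(-13 + V\right) = -13 + 270 V$)
$u{\left(963,15 \cdot 16 \right)} + D{\left(k{\left(24,47 \right)} \right)} = \left(-13 + 270 \cdot 963\right) + 5 \cdot 24 \left(1 + 47\right) = \left(-13 + 260010\right) + 5 \cdot 24 \cdot 48 = 259997 + 5 \cdot 1152 = 259997 + 5760 = 265757$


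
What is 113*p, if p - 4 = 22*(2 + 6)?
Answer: 20340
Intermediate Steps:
p = 180 (p = 4 + 22*(2 + 6) = 4 + 22*8 = 4 + 176 = 180)
113*p = 113*180 = 20340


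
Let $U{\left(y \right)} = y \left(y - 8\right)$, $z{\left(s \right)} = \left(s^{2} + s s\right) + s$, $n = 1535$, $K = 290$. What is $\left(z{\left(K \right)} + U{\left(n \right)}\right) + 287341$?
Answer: $2799776$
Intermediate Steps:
$z{\left(s \right)} = s + 2 s^{2}$ ($z{\left(s \right)} = \left(s^{2} + s^{2}\right) + s = 2 s^{2} + s = s + 2 s^{2}$)
$U{\left(y \right)} = y \left(-8 + y\right)$
$\left(z{\left(K \right)} + U{\left(n \right)}\right) + 287341 = \left(290 \left(1 + 2 \cdot 290\right) + 1535 \left(-8 + 1535\right)\right) + 287341 = \left(290 \left(1 + 580\right) + 1535 \cdot 1527\right) + 287341 = \left(290 \cdot 581 + 2343945\right) + 287341 = \left(168490 + 2343945\right) + 287341 = 2512435 + 287341 = 2799776$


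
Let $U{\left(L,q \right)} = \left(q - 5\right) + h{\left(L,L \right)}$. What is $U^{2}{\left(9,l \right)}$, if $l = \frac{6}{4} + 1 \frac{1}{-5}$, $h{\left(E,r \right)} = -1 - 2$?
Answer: $\frac{4489}{100} \approx 44.89$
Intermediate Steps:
$h{\left(E,r \right)} = -3$
$l = \frac{13}{10}$ ($l = 6 \cdot \frac{1}{4} + 1 \left(- \frac{1}{5}\right) = \frac{3}{2} - \frac{1}{5} = \frac{13}{10} \approx 1.3$)
$U{\left(L,q \right)} = -8 + q$ ($U{\left(L,q \right)} = \left(q - 5\right) - 3 = \left(-5 + q\right) - 3 = -8 + q$)
$U^{2}{\left(9,l \right)} = \left(-8 + \frac{13}{10}\right)^{2} = \left(- \frac{67}{10}\right)^{2} = \frac{4489}{100}$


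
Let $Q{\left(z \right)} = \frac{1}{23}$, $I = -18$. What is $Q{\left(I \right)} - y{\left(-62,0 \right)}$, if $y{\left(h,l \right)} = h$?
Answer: $\frac{1427}{23} \approx 62.043$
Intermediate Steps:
$Q{\left(z \right)} = \frac{1}{23}$
$Q{\left(I \right)} - y{\left(-62,0 \right)} = \frac{1}{23} - -62 = \frac{1}{23} + 62 = \frac{1427}{23}$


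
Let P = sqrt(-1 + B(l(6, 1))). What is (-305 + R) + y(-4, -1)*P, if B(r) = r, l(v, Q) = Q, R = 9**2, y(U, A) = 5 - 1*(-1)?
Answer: -224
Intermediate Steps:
y(U, A) = 6 (y(U, A) = 5 + 1 = 6)
R = 81
P = 0 (P = sqrt(-1 + 1) = sqrt(0) = 0)
(-305 + R) + y(-4, -1)*P = (-305 + 81) + 6*0 = -224 + 0 = -224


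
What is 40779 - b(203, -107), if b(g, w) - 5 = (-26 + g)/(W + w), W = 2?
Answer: 1427149/35 ≈ 40776.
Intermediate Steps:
b(g, w) = 5 + (-26 + g)/(2 + w)
40779 - b(203, -107) = 40779 - (-16 + 203 + 5*(-107))/(2 - 107) = 40779 - (-16 + 203 - 535)/(-105) = 40779 - (-1)*(-348)/105 = 40779 - 1*116/35 = 40779 - 116/35 = 1427149/35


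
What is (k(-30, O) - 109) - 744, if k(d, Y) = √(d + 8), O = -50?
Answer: -853 + I*√22 ≈ -853.0 + 4.6904*I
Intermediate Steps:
k(d, Y) = √(8 + d)
(k(-30, O) - 109) - 744 = (√(8 - 30) - 109) - 744 = (√(-22) - 109) - 744 = (I*√22 - 109) - 744 = (-109 + I*√22) - 744 = -853 + I*√22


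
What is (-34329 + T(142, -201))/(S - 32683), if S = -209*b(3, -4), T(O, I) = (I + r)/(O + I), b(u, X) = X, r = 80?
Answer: 2025290/1878973 ≈ 1.0779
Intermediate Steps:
T(O, I) = (80 + I)/(I + O) (T(O, I) = (I + 80)/(O + I) = (80 + I)/(I + O))
S = 836 (S = -209*(-4) = 836)
(-34329 + T(142, -201))/(S - 32683) = (-34329 + (80 - 201)/(-201 + 142))/(836 - 32683) = (-34329 - 121/(-59))/(-31847) = (-34329 - 1/59*(-121))*(-1/31847) = (-34329 + 121/59)*(-1/31847) = -2025290/59*(-1/31847) = 2025290/1878973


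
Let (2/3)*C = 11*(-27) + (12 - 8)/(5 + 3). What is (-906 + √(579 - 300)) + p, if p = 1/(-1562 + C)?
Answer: -7272466/8027 + 3*√31 ≈ -889.30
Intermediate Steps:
C = -1779/4 (C = 3*(11*(-27) + (12 - 8)/(5 + 3))/2 = 3*(-297 + 4/8)/2 = 3*(-297 + 4*(⅛))/2 = 3*(-297 + ½)/2 = (3/2)*(-593/2) = -1779/4 ≈ -444.75)
p = -4/8027 (p = 1/(-1562 - 1779/4) = 1/(-8027/4) = -4/8027 ≈ -0.00049832)
(-906 + √(579 - 300)) + p = (-906 + √(579 - 300)) - 4/8027 = (-906 + √279) - 4/8027 = (-906 + 3*√31) - 4/8027 = -7272466/8027 + 3*√31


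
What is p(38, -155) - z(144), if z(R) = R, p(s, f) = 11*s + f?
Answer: 119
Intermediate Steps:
p(s, f) = f + 11*s
p(38, -155) - z(144) = (-155 + 11*38) - 1*144 = (-155 + 418) - 144 = 263 - 144 = 119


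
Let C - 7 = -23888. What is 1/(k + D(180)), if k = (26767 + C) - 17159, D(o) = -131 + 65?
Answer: -1/14339 ≈ -6.9740e-5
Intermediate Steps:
C = -23881 (C = 7 - 23888 = -23881)
D(o) = -66
k = -14273 (k = (26767 - 23881) - 17159 = 2886 - 17159 = -14273)
1/(k + D(180)) = 1/(-14273 - 66) = 1/(-14339) = -1/14339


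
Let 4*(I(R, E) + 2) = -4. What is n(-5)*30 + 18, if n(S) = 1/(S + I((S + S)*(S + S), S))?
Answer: 57/4 ≈ 14.250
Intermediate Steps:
I(R, E) = -3 (I(R, E) = -2 + (¼)*(-4) = -2 - 1 = -3)
n(S) = 1/(-3 + S) (n(S) = 1/(S - 3) = 1/(-3 + S))
n(-5)*30 + 18 = 30/(-3 - 5) + 18 = 30/(-8) + 18 = -⅛*30 + 18 = -15/4 + 18 = 57/4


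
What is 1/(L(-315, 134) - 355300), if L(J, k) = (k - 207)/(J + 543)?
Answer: -228/81008473 ≈ -2.8145e-6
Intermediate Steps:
L(J, k) = (-207 + k)/(543 + J)
1/(L(-315, 134) - 355300) = 1/((-207 + 134)/(543 - 315) - 355300) = 1/(-73/228 - 355300) = 1/(-81008473/228) = -228/81008473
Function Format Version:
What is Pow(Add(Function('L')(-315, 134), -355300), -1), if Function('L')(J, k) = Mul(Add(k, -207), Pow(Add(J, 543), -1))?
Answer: Rational(-228, 81008473) ≈ -2.8145e-6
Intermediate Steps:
Function('L')(J, k) = Mul(Pow(Add(543, J), -1), Add(-207, k)) (Function('L')(J, k) = Mul(Add(-207, k), Pow(Add(543, J), -1)) = Mul(Pow(Add(543, J), -1), Add(-207, k)))
Pow(Add(Function('L')(-315, 134), -355300), -1) = Pow(Add(Mul(Pow(Add(543, -315), -1), Add(-207, 134)), -355300), -1) = Pow(Add(Mul(Pow(228, -1), -73), -355300), -1) = Pow(Add(Mul(Rational(1, 228), -73), -355300), -1) = Pow(Add(Rational(-73, 228), -355300), -1) = Pow(Rational(-81008473, 228), -1) = Rational(-228, 81008473)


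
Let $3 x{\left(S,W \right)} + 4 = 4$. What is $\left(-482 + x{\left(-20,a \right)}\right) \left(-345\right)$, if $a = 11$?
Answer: $166290$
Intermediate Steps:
$x{\left(S,W \right)} = 0$ ($x{\left(S,W \right)} = - \frac{4}{3} + \frac{1}{3} \cdot 4 = - \frac{4}{3} + \frac{4}{3} = 0$)
$\left(-482 + x{\left(-20,a \right)}\right) \left(-345\right) = \left(-482 + 0\right) \left(-345\right) = \left(-482\right) \left(-345\right) = 166290$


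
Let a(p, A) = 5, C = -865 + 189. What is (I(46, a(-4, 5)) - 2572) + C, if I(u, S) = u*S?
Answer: -3018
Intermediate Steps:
C = -676
I(u, S) = S*u
(I(46, a(-4, 5)) - 2572) + C = (5*46 - 2572) - 676 = (230 - 2572) - 676 = -2342 - 676 = -3018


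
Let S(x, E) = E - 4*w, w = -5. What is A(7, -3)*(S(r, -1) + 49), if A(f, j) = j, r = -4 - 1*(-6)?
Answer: -204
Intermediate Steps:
r = 2 (r = -4 + 6 = 2)
S(x, E) = 20 + E (S(x, E) = E - 4*(-5) = E + 20 = 20 + E)
A(7, -3)*(S(r, -1) + 49) = -3*((20 - 1) + 49) = -3*(19 + 49) = -3*68 = -204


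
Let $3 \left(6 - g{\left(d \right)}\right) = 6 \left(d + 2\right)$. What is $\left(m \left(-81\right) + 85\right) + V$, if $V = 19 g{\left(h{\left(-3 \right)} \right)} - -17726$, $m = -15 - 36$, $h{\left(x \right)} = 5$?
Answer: $21790$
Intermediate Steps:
$g{\left(d \right)} = 2 - 2 d$ ($g{\left(d \right)} = 6 - \frac{6 \left(d + 2\right)}{3} = 6 - \frac{6 \left(2 + d\right)}{3} = 6 - \frac{12 + 6 d}{3} = 6 - \left(4 + 2 d\right) = 2 - 2 d$)
$m = -51$ ($m = -15 - 36 = -51$)
$V = 17574$ ($V = 19 \left(2 - 10\right) - -17726 = 19 \left(2 - 10\right) + 17726 = 19 \left(-8\right) + 17726 = -152 + 17726 = 17574$)
$\left(m \left(-81\right) + 85\right) + V = \left(\left(-51\right) \left(-81\right) + 85\right) + 17574 = \left(4131 + 85\right) + 17574 = 4216 + 17574 = 21790$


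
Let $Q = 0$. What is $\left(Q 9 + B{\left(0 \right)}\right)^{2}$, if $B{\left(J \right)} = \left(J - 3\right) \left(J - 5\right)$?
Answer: $225$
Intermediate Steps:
$B{\left(J \right)} = \left(-5 + J\right) \left(-3 + J\right)$ ($B{\left(J \right)} = \left(-3 + J\right) \left(-5 + J\right) = \left(-5 + J\right) \left(-3 + J\right)$)
$\left(Q 9 + B{\left(0 \right)}\right)^{2} = \left(0 \cdot 9 + \left(15 + 0^{2} - 0\right)\right)^{2} = \left(0 + \left(15 + 0 + 0\right)\right)^{2} = \left(0 + 15\right)^{2} = 15^{2} = 225$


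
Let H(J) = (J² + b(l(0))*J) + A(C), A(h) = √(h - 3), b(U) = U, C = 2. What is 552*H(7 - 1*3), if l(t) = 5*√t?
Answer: 8832 + 552*I ≈ 8832.0 + 552.0*I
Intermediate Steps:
A(h) = √(-3 + h)
H(J) = I + J² (H(J) = (J² + (5*√0)*J) + √(-3 + 2) = (J² + (5*0)*J) + √(-1) = (J² + 0*J) + I = (J² + 0) + I = J² + I = I + J²)
552*H(7 - 1*3) = 552*(I + (7 - 1*3)²) = 552*(I + (7 - 3)²) = 552*(I + 4²) = 552*(I + 16) = 552*(16 + I) = 8832 + 552*I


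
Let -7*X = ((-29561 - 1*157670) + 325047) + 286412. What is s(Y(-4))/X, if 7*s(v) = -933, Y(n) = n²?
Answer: 933/424228 ≈ 0.0021993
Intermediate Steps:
s(v) = -933/7 (s(v) = (⅐)*(-933) = -933/7)
X = -60604 (X = -(((-29561 - 1*157670) + 325047) + 286412)/7 = -(((-29561 - 157670) + 325047) + 286412)/7 = -((-187231 + 325047) + 286412)/7 = -(137816 + 286412)/7 = -⅐*424228 = -60604)
s(Y(-4))/X = -933/7/(-60604) = -933/7*(-1/60604) = 933/424228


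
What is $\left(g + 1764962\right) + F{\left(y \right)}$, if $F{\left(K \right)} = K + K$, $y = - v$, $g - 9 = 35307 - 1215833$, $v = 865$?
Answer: $582715$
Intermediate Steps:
$g = -1180517$ ($g = 9 + \left(35307 - 1215833\right) = 9 - 1180526 = -1180517$)
$y = -865$ ($y = \left(-1\right) 865 = -865$)
$F{\left(K \right)} = 2 K$
$\left(g + 1764962\right) + F{\left(y \right)} = \left(-1180517 + 1764962\right) + 2 \left(-865\right) = 584445 - 1730 = 582715$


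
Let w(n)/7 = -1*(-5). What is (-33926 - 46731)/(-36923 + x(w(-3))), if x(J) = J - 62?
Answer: 80657/36950 ≈ 2.1829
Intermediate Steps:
w(n) = 35 (w(n) = 7*(-1*(-5)) = 7*5 = 35)
x(J) = -62 + J
(-33926 - 46731)/(-36923 + x(w(-3))) = (-33926 - 46731)/(-36923 + (-62 + 35)) = -80657/(-36923 - 27) = -80657/(-36950) = -80657*(-1/36950) = 80657/36950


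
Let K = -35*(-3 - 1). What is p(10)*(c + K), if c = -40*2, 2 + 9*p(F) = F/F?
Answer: -20/3 ≈ -6.6667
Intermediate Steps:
p(F) = -⅑ (p(F) = -2/9 + (F/F)/9 = -2/9 + (⅑)*1 = -2/9 + ⅑ = -⅑)
c = -80
K = 140 (K = -35*(-4) = 140)
p(10)*(c + K) = -(-80 + 140)/9 = -⅑*60 = -20/3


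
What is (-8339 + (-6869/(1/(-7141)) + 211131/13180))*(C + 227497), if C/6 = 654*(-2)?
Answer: 141978797473998819/13180 ≈ 1.0772e+13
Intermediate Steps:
C = -7848 (C = 6*(654*(-2)) = 6*(-1308) = -7848)
(-8339 + (-6869/(1/(-7141)) + 211131/13180))*(C + 227497) = (-8339 + (-6869/(1/(-7141)) + 211131/13180))*(-7848 + 227497) = (-8339 + (-6869/(-1/7141) + 211131*(1/13180)))*219649 = (-8339 + (-6869*(-7141) + 211131/13180))*219649 = (-8339 + (49051529 + 211131/13180))*219649 = (-8339 + 646499363351/13180)*219649 = (646389455331/13180)*219649 = 141978797473998819/13180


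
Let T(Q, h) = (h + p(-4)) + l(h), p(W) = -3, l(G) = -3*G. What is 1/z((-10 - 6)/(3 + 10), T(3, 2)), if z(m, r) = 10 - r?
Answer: 1/17 ≈ 0.058824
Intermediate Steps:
T(Q, h) = -3 - 2*h (T(Q, h) = (h - 3) - 3*h = (-3 + h) - 3*h = -3 - 2*h)
1/z((-10 - 6)/(3 + 10), T(3, 2)) = 1/(10 - (-3 - 2*2)) = 1/(10 - (-3 - 4)) = 1/(10 - 1*(-7)) = 1/(10 + 7) = 1/17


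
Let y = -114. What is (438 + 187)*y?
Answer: -71250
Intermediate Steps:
(438 + 187)*y = (438 + 187)*(-114) = 625*(-114) = -71250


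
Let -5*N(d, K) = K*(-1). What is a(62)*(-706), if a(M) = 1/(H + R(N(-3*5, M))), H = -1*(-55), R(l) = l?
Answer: -3530/337 ≈ -10.475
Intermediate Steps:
N(d, K) = K/5 (N(d, K) = -K*(-1)/5 = -(-1)*K/5 = K/5)
H = 55
a(M) = 1/(55 + M/5)
a(62)*(-706) = (5/(275 + 62))*(-706) = (5/337)*(-706) = -3530/337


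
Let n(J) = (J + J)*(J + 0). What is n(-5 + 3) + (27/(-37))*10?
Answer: 26/37 ≈ 0.70270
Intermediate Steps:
n(J) = 2*J² (n(J) = (2*J)*J = 2*J²)
n(-5 + 3) + (27/(-37))*10 = 2*(-5 + 3)² + (27/(-37))*10 = 2*(-2)² + (27*(-1/37))*10 = 2*4 - 27/37*10 = 8 - 270/37 = 26/37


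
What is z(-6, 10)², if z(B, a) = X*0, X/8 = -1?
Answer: 0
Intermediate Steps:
X = -8 (X = 8*(-1) = -8)
z(B, a) = 0 (z(B, a) = -8*0 = 0)
z(-6, 10)² = 0² = 0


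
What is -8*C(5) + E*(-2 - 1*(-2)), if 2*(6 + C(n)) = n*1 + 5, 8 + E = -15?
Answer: 8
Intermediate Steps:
E = -23 (E = -8 - 15 = -23)
C(n) = -7/2 + n/2 (C(n) = -6 + (n*1 + 5)/2 = -6 + (n + 5)/2 = -6 + (5 + n)/2 = -6 + (5/2 + n/2) = -7/2 + n/2)
-8*C(5) + E*(-2 - 1*(-2)) = -8*(-7/2 + (1/2)*5) - 23*(-2 - 1*(-2)) = -8*(-7/2 + 5/2) - 23*(-2 + 2) = -8*(-1) - 23*0 = 8 + 0 = 8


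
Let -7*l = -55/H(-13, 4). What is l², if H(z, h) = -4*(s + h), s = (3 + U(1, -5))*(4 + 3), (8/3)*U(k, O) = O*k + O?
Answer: 121/49 ≈ 2.4694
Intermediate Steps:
U(k, O) = 3*O/8 + 3*O*k/8 (U(k, O) = 3*(O*k + O)/8 = 3*(O + O*k)/8 = 3*O/8 + 3*O*k/8)
s = -21/4 (s = (3 + (3/8)*(-5)*(1 + 1))*(4 + 3) = (3 + (3/8)*(-5)*2)*7 = (3 - 15/4)*7 = -¾*7 = -21/4 ≈ -5.2500)
H(z, h) = 21 - 4*h (H(z, h) = -4*(-21/4 + h) = 21 - 4*h)
l = 11/7 (l = -(-55)/(7*(21 - 4*4)) = -(-55)/(7*(21 - 16)) = -(-55)/(7*5) = -⅐*(-11) = 11/7 ≈ 1.5714)
l² = (11/7)² = 121/49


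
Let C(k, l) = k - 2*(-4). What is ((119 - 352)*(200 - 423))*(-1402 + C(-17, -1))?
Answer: -73314149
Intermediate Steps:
C(k, l) = 8 + k (C(k, l) = k + 8 = 8 + k)
((119 - 352)*(200 - 423))*(-1402 + C(-17, -1)) = ((119 - 352)*(200 - 423))*(-1402 + (8 - 17)) = (-233*(-223))*(-1402 - 9) = 51959*(-1411) = -73314149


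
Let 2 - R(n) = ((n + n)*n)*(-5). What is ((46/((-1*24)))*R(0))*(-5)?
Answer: 115/6 ≈ 19.167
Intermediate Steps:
R(n) = 2 + 10*n² (R(n) = 2 - (n + n)*n*(-5) = 2 - (2*n)*n*(-5) = 2 - 2*n²*(-5) = 2 - (-10)*n² = 2 + 10*n²)
((46/((-1*24)))*R(0))*(-5) = ((46/((-1*24)))*(2 + 10*0²))*(-5) = ((46/(-24))*(2 + 10*0))*(-5) = ((46*(-1/24))*(2 + 0))*(-5) = -23/12*2*(-5) = -23/6*(-5) = 115/6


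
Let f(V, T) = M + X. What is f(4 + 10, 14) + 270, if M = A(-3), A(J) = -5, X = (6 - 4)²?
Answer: 269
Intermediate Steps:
X = 4 (X = 2² = 4)
M = -5
f(V, T) = -1 (f(V, T) = -5 + 4 = -1)
f(4 + 10, 14) + 270 = -1 + 270 = 269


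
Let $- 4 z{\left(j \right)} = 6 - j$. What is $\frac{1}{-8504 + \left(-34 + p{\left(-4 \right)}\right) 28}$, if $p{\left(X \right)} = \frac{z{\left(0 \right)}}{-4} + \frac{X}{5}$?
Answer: $- \frac{10}{94679} \approx -0.00010562$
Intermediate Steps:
$z{\left(j \right)} = - \frac{3}{2} + \frac{j}{4}$ ($z{\left(j \right)} = - \frac{6 - j}{4} = - \frac{3}{2} + \frac{j}{4}$)
$p{\left(X \right)} = \frac{3}{8} + \frac{X}{5}$ ($p{\left(X \right)} = \frac{- \frac{3}{2} + \frac{1}{4} \cdot 0}{-4} + \frac{X}{5} = \left(- \frac{3}{2} + 0\right) \left(- \frac{1}{4}\right) + X \frac{1}{5} = \left(- \frac{3}{2}\right) \left(- \frac{1}{4}\right) + \frac{X}{5} = \frac{3}{8} + \frac{X}{5}$)
$\frac{1}{-8504 + \left(-34 + p{\left(-4 \right)}\right) 28} = \frac{1}{-8504 + \left(-34 + \left(\frac{3}{8} + \frac{1}{5} \left(-4\right)\right)\right) 28} = \frac{1}{-8504 + \left(-34 + \left(\frac{3}{8} - \frac{4}{5}\right)\right) 28} = \frac{1}{-8504 + \left(-34 - \frac{17}{40}\right) 28} = \frac{1}{-8504 - \frac{9639}{10}} = \frac{1}{- \frac{94679}{10}} = - \frac{10}{94679}$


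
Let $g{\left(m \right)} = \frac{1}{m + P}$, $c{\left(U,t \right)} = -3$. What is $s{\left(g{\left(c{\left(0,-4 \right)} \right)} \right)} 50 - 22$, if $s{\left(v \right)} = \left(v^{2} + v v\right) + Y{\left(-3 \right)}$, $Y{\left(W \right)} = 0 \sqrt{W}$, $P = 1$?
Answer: $3$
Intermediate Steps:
$Y{\left(W \right)} = 0$
$g{\left(m \right)} = \frac{1}{1 + m}$ ($g{\left(m \right)} = \frac{1}{m + 1} = \frac{1}{1 + m}$)
$s{\left(v \right)} = 2 v^{2}$ ($s{\left(v \right)} = \left(v^{2} + v v\right) + 0 = \left(v^{2} + v^{2}\right) + 0 = 2 v^{2} + 0 = 2 v^{2}$)
$s{\left(g{\left(c{\left(0,-4 \right)} \right)} \right)} 50 - 22 = 2 \left(\frac{1}{1 - 3}\right)^{2} \cdot 50 - 22 = 2 \left(\frac{1}{-2}\right)^{2} \cdot 50 - 22 = 2 \left(- \frac{1}{2}\right)^{2} \cdot 50 - 22 = 2 \cdot \frac{1}{4} \cdot 50 - 22 = \frac{1}{2} \cdot 50 - 22 = 25 - 22 = 3$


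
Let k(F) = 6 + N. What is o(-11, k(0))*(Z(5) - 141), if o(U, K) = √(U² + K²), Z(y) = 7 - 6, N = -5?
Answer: -140*√122 ≈ -1546.4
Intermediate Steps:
Z(y) = 1
k(F) = 1 (k(F) = 6 - 5 = 1)
o(U, K) = √(K² + U²)
o(-11, k(0))*(Z(5) - 141) = √(1² + (-11)²)*(1 - 141) = √(1 + 121)*(-140) = √122*(-140) = -140*√122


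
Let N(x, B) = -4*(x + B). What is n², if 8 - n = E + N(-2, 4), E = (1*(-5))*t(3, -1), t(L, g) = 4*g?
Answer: 16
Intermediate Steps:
N(x, B) = -4*B - 4*x (N(x, B) = -4*(B + x) = -4*B - 4*x)
E = 20 (E = (1*(-5))*(4*(-1)) = -5*(-4) = 20)
n = -4 (n = 8 - (20 + (-4*4 - 4*(-2))) = 8 - (20 + (-16 + 8)) = 8 - (20 - 8) = 8 - 1*12 = 8 - 12 = -4)
n² = (-4)² = 16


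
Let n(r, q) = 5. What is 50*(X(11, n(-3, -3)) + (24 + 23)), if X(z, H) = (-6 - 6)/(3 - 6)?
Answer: 2550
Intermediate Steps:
X(z, H) = 4 (X(z, H) = -12/(-3) = -12*(-1/3) = 4)
50*(X(11, n(-3, -3)) + (24 + 23)) = 50*(4 + (24 + 23)) = 50*(4 + 47) = 50*51 = 2550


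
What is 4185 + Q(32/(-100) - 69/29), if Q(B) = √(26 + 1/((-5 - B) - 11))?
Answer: 4185 + 3*√267853611/9643 ≈ 4190.1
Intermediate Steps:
Q(B) = √(26 + 1/(-16 - B))
4185 + Q(32/(-100) - 69/29) = 4185 + √((415 + 26*(32/(-100) - 69/29))/(16 + (32/(-100) - 69/29))) = 4185 + √((415 + 26*(32*(-1/100) - 69*1/29))/(16 + (32*(-1/100) - 69*1/29))) = 4185 + √((415 + 26*(-8/25 - 69/29))/(16 + (-8/25 - 69/29))) = 4185 + √((415 + 26*(-1957/725))/(16 - 1957/725)) = 4185 + √((415 - 50882/725)/(9643/725)) = 4185 + √((725/9643)*(249993/725)) = 4185 + √(249993/9643) = 4185 + 3*√267853611/9643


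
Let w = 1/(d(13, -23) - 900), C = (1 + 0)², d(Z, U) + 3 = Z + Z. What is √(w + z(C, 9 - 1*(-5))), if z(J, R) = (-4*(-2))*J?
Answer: √6152155/877 ≈ 2.8282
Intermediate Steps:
d(Z, U) = -3 + 2*Z (d(Z, U) = -3 + (Z + Z) = -3 + 2*Z)
C = 1 (C = 1² = 1)
z(J, R) = 8*J
w = -1/877 (w = 1/((-3 + 2*13) - 900) = 1/((-3 + 26) - 900) = 1/(23 - 900) = 1/(-877) = -1/877 ≈ -0.0011403)
√(w + z(C, 9 - 1*(-5))) = √(-1/877 + 8*1) = √(-1/877 + 8) = √(7015/877) = √6152155/877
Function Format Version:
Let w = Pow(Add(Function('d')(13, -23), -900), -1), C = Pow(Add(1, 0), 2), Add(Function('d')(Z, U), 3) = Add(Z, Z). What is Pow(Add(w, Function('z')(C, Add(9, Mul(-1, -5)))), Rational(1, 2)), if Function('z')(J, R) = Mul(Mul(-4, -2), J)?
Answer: Mul(Rational(1, 877), Pow(6152155, Rational(1, 2))) ≈ 2.8282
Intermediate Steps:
Function('d')(Z, U) = Add(-3, Mul(2, Z)) (Function('d')(Z, U) = Add(-3, Add(Z, Z)) = Add(-3, Mul(2, Z)))
C = 1 (C = Pow(1, 2) = 1)
Function('z')(J, R) = Mul(8, J)
w = Rational(-1, 877) (w = Pow(Add(Add(-3, Mul(2, 13)), -900), -1) = Pow(Add(Add(-3, 26), -900), -1) = Pow(Add(23, -900), -1) = Pow(-877, -1) = Rational(-1, 877) ≈ -0.0011403)
Pow(Add(w, Function('z')(C, Add(9, Mul(-1, -5)))), Rational(1, 2)) = Pow(Add(Rational(-1, 877), Mul(8, 1)), Rational(1, 2)) = Pow(Add(Rational(-1, 877), 8), Rational(1, 2)) = Pow(Rational(7015, 877), Rational(1, 2)) = Mul(Rational(1, 877), Pow(6152155, Rational(1, 2)))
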